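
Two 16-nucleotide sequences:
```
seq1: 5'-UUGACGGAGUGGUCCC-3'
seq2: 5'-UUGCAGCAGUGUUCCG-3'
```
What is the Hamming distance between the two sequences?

Mismatches (1-based): position 4: A→C; position 5: C→A; position 7: G→C; position 12: G→U; position 16: C→G.

5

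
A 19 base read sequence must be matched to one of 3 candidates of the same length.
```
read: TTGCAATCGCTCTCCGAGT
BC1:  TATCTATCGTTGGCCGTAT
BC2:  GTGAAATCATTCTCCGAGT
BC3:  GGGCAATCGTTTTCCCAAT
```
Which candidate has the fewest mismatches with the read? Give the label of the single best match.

BC1 differs at 8 positions; BC2 differs at 4 positions; BC3 differs at 6 positions. The closest is BC2.

BC2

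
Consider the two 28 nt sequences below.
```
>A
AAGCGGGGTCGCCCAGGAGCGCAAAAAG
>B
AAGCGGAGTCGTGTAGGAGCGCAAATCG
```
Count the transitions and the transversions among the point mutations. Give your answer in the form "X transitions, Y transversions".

Transitions (purine↔purine or pyrimidine↔pyrimidine): 7 G→A, 12 C→T, 14 C→T.
Transversions (purine↔pyrimidine): 13 C→G, 26 A→T, 27 A→C.

3 transitions, 3 transversions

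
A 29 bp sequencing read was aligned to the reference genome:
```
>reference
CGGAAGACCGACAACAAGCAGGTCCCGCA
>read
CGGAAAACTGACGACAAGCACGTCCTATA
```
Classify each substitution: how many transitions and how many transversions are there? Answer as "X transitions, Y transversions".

Mismatches (1-based):
position 6: G→A (purine→purine, transition)
position 9: C→T (pyrimidine→pyrimidine, transition)
position 13: A→G (purine→purine, transition)
position 21: G→C (purine→pyrimidine, transversion)
position 26: C→T (pyrimidine→pyrimidine, transition)
position 27: G→A (purine→purine, transition)
position 28: C→T (pyrimidine→pyrimidine, transition)

6 transitions, 1 transversion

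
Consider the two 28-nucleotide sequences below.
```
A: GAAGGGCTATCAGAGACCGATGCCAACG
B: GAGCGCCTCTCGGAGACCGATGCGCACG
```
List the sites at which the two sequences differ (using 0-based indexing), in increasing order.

2, 3, 5, 8, 11, 23, 24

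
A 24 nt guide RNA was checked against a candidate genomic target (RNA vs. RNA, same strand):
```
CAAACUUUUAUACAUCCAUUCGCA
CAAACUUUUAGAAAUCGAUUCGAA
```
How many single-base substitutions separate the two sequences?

Mismatches (1-based): base 11: U→G; base 13: C→A; base 17: C→G; base 23: C→A.

4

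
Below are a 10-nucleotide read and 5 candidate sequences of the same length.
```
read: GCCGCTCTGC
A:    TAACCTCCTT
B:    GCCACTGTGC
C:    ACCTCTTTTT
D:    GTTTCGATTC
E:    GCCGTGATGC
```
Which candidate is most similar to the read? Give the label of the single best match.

B

A differs at 7 bases; B differs at 2 bases; C differs at 5 bases; D differs at 6 bases; E differs at 3 bases. The closest is B.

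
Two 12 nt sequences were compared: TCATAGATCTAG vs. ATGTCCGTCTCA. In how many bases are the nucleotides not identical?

8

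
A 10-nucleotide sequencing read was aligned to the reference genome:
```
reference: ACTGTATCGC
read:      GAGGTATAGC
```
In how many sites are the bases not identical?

Mismatches (1-based): site 1: A→G; site 2: C→A; site 3: T→G; site 8: C→A.

4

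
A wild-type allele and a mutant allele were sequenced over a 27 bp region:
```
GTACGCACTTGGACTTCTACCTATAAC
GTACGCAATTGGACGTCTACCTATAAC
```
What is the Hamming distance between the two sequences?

2

Mismatches (1-based): site 8: C→A; site 15: T→G.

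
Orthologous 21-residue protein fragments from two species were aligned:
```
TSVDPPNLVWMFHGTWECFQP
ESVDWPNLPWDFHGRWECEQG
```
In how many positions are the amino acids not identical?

7

The sequences differ at positions 1, 5, 9, 11, 15, 19, 21 (1-based) — 7 in total.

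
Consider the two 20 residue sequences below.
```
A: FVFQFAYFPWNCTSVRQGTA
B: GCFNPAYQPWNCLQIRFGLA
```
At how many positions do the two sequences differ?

Comparing position by position, 10 positions differ: 1 (F/G), 2 (V/C), 4 (Q/N), 5 (F/P), 8 (F/Q), 13 (T/L), 14 (S/Q), 15 (V/I), 17 (Q/F), 19 (T/L).

10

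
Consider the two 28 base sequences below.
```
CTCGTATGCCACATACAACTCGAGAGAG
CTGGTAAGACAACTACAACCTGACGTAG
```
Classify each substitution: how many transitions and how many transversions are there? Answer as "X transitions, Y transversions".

3 transitions, 7 transversions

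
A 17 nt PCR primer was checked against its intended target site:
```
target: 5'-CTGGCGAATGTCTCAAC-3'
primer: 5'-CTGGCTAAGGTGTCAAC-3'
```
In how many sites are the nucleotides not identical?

3

Mismatches (1-based): site 6: G→T; site 9: T→G; site 12: C→G.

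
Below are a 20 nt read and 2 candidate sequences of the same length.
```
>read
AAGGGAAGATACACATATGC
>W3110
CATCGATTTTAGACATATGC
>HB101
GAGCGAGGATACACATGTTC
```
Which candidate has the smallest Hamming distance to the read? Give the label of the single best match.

Hamming distances to read — W3110: 7; HB101: 5.
Smallest is HB101 with 5 mismatches.

HB101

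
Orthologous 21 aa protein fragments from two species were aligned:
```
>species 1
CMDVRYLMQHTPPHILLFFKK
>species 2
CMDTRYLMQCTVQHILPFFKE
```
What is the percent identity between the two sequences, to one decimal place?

Mismatches at positions 4, 10, 12, 13, 17, 21 (1-based): 6 of 21.
Identical positions: 15/21 = 71.43% → 71.4%.

71.4%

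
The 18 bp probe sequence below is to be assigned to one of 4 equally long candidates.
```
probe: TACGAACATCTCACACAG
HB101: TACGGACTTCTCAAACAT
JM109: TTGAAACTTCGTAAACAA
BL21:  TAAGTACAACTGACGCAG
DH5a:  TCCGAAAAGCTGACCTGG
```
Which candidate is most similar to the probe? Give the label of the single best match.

HB101

HB101 differs at 4 bases; JM109 differs at 8 bases; BL21 differs at 5 bases; DH5a differs at 7 bases. The closest is HB101.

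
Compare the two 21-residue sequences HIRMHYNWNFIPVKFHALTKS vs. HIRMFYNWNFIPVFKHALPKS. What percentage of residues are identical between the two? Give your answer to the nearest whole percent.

81%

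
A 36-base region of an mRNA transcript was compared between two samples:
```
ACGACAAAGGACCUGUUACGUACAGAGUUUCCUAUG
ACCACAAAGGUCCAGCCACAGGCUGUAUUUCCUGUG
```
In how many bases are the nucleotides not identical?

12

Comparing position by position, 12 bases differ: 3 (G/C), 11 (A/U), 14 (U/A), 16 (U/C), 17 (U/C), 20 (G/A), 21 (U/G), 22 (A/G), 24 (A/U), 26 (A/U), 27 (G/A), 34 (A/G).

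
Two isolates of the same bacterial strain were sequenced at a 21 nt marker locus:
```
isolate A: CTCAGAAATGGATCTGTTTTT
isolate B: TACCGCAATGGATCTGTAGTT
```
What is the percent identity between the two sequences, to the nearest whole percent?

Mismatches at positions 1, 2, 4, 6, 18, 19 (1-based): 6 of 21.
Identical positions: 15/21 = 71.43% → 71%.

71%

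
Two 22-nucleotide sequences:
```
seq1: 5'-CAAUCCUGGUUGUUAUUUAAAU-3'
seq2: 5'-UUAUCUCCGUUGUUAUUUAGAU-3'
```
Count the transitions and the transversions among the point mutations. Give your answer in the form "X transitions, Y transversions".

4 transitions, 2 transversions

Transitions (purine↔purine or pyrimidine↔pyrimidine): 1 C→U, 6 C→U, 7 U→C, 20 A→G.
Transversions (purine↔pyrimidine): 2 A→U, 8 G→C.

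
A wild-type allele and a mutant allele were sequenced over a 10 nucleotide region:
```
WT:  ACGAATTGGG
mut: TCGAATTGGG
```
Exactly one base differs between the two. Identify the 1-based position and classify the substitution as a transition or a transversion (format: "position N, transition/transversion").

position 1, transversion

Position 1 changes A→T. A is a purine and T is a pyrimidine, so this is a transversion.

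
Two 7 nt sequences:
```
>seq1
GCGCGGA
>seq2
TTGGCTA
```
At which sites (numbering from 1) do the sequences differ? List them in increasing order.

Differences at site 1 (G→T), site 2 (C→T), site 4 (C→G), site 5 (G→C), site 6 (G→T).

1, 2, 4, 5, 6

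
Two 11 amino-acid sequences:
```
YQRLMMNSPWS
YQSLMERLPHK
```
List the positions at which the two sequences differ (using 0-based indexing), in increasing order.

Differences at position 2 (R→S), position 5 (M→E), position 6 (N→R), position 7 (S→L), position 9 (W→H), position 10 (S→K).

2, 5, 6, 7, 9, 10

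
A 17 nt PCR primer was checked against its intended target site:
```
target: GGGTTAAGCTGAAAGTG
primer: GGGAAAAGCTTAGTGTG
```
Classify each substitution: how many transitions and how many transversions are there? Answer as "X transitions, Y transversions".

1 transition, 4 transversions

Mismatches (1-based):
site 4: T→A (pyrimidine→purine, transversion)
site 5: T→A (pyrimidine→purine, transversion)
site 11: G→T (purine→pyrimidine, transversion)
site 13: A→G (purine→purine, transition)
site 14: A→T (purine→pyrimidine, transversion)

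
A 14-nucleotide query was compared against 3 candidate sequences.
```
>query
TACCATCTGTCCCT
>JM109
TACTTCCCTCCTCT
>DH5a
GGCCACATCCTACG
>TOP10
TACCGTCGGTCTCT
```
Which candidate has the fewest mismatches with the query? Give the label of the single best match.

TOP10

Hamming distances to query — JM109: 7; DH5a: 9; TOP10: 3.
Smallest is TOP10 with 3 mismatches.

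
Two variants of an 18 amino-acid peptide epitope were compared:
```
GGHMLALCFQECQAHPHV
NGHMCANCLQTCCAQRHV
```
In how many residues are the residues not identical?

8

The sequences differ at residues 1, 5, 7, 9, 11, 13, 15, 16 (1-based) — 8 in total.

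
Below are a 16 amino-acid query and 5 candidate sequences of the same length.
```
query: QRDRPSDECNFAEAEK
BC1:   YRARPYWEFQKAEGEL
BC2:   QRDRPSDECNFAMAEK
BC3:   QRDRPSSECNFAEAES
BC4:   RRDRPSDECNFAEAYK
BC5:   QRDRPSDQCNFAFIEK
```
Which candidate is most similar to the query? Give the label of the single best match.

BC2

Hamming distances to query — BC1: 9; BC2: 1; BC3: 2; BC4: 2; BC5: 3.
Smallest is BC2 with 1 mismatch.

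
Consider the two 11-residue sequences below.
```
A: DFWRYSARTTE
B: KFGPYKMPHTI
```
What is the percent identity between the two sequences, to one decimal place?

27.3%

8 positions differ (1, 3, 4, 6, 7, 8, 9, 11), so 3 of 11 match: 3/11 = 27.27%.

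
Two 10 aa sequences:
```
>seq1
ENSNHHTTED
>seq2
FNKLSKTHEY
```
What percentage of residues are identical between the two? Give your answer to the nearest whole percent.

Mismatches at positions 1, 3, 4, 5, 6, 8, 10 (1-based): 7 of 10.
Identical positions: 3/10 = 30% → 30%.

30%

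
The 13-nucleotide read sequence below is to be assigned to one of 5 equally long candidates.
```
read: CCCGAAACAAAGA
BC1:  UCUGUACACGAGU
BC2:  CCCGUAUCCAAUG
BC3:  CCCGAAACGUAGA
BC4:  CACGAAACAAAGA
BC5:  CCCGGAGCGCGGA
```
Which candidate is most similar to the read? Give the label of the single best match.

Hamming distances to read — BC1: 8; BC2: 5; BC3: 2; BC4: 1; BC5: 5.
Smallest is BC4 with 1 mismatch.

BC4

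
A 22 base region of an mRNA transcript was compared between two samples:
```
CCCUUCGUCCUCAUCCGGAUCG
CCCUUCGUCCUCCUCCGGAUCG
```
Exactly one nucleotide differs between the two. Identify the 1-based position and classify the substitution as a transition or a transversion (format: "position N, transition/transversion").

Position 13 changes A→C. A is a purine and C is a pyrimidine, so this is a transversion.

position 13, transversion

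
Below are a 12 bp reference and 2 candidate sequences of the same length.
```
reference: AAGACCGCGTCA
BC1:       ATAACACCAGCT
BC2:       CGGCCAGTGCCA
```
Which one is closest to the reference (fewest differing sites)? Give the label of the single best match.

BC2

BC1 differs at 7 sites; BC2 differs at 6 sites. The closest is BC2.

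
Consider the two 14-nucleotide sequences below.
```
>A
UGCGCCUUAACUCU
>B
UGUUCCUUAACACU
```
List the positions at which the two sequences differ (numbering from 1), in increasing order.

3, 4, 12

Differences at position 3 (C→U), position 4 (G→U), position 12 (U→A).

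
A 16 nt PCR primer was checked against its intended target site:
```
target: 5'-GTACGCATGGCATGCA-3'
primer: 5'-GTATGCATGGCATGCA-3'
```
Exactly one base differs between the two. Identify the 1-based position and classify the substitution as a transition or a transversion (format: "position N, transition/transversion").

position 4, transition

Position 4 changes C→T. C is a pyrimidine and T is a pyrimidine, so this is a transition.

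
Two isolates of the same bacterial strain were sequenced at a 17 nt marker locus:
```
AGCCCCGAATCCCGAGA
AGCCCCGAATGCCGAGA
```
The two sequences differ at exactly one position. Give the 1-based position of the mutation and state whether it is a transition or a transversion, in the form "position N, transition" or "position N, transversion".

Position 11 changes C→G. C is a pyrimidine and G is a purine, so this is a transversion.

position 11, transversion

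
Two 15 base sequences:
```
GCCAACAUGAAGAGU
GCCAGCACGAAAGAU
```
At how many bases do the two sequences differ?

5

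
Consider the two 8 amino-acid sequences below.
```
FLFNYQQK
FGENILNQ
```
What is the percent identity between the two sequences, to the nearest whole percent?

25%

Mismatches at positions 2, 3, 5, 6, 7, 8 (1-based): 6 of 8.
Identical positions: 2/8 = 25% → 25%.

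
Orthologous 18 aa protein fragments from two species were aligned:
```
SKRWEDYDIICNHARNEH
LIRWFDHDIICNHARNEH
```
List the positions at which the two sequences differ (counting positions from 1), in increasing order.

1, 2, 5, 7

Differences at position 1 (S→L), position 2 (K→I), position 5 (E→F), position 7 (Y→H).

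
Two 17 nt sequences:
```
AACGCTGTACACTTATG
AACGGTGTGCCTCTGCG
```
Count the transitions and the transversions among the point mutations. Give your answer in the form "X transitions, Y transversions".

5 transitions, 2 transversions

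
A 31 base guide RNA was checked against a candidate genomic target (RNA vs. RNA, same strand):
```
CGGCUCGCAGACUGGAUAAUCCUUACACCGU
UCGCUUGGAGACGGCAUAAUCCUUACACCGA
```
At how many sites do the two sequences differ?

Comparing position by position, 7 sites differ: 1 (C/U), 2 (G/C), 6 (C/U), 8 (C/G), 13 (U/G), 15 (G/C), 31 (U/A).

7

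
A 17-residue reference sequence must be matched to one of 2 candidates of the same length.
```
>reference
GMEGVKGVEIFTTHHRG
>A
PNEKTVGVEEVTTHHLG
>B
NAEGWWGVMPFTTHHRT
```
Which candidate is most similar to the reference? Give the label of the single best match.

B

Hamming distances to reference — A: 8; B: 7.
Smallest is B with 7 mismatches.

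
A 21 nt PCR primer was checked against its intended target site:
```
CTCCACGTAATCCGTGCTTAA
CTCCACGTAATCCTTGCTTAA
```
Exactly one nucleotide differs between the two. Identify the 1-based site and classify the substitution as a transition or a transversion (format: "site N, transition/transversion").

site 14, transversion

Site 14 changes G→T. G is a purine and T is a pyrimidine, so this is a transversion.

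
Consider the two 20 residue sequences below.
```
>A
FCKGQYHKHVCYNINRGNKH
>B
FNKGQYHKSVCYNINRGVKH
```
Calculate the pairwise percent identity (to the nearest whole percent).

85%

Mismatches at positions 2, 9, 18 (1-based): 3 of 20.
Identical positions: 17/20 = 85% → 85%.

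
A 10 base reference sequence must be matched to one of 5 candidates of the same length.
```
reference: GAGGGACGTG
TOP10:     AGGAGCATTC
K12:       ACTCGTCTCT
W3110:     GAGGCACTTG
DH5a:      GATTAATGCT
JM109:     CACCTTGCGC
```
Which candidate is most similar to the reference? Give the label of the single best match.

W3110

Hamming distances to reference — TOP10: 7; K12: 8; W3110: 2; DH5a: 6; JM109: 9.
Smallest is W3110 with 2 mismatches.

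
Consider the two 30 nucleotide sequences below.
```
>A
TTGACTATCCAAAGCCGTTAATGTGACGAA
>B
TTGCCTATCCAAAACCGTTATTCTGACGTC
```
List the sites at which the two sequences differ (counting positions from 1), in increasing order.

4, 14, 21, 23, 29, 30

Differences at site 4 (A→C), site 14 (G→A), site 21 (A→T), site 23 (G→C), site 29 (A→T), site 30 (A→C).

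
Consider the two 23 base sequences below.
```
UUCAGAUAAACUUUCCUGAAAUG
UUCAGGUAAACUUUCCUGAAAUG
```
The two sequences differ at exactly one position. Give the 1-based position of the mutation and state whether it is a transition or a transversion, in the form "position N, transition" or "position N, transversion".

Position 6 changes A→G. A is a purine and G is a purine, so this is a transition.

position 6, transition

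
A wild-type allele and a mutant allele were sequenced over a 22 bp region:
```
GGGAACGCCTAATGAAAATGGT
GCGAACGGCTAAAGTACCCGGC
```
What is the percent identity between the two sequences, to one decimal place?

Mismatches at positions 2, 8, 13, 15, 17, 18, 19, 22 (1-based): 8 of 22.
Identical positions: 14/22 = 63.64% → 63.6%.

63.6%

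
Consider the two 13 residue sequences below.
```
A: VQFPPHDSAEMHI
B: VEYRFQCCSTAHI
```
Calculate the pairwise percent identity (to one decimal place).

10 positions differ (2, 3, 4, 5, 6, 7, 8, 9, 10, 11), so 3 of 13 match: 3/13 = 23.08%.

23.1%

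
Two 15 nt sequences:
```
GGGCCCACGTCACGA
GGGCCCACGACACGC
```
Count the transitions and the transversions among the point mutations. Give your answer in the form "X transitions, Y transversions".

0 transitions, 2 transversions

Transitions (purine↔purine or pyrimidine↔pyrimidine): none.
Transversions (purine↔pyrimidine): 10 T→A, 15 A→C.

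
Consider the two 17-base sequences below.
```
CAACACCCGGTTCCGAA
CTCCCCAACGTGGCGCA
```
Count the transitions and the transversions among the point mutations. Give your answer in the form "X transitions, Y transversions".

0 transitions, 9 transversions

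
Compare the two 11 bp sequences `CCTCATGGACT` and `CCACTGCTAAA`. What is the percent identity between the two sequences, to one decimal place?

36.4%

Mismatches at positions 3, 5, 6, 7, 8, 10, 11 (1-based): 7 of 11.
Identical positions: 4/11 = 36.36% → 36.4%.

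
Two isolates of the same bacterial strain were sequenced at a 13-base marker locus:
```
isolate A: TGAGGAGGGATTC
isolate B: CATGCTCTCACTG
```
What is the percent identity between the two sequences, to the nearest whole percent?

10 positions differ (1, 2, 3, 5, 6, 7, 8, 9, 11, 13), so 3 of 13 match: 3/13 = 23.08%.

23%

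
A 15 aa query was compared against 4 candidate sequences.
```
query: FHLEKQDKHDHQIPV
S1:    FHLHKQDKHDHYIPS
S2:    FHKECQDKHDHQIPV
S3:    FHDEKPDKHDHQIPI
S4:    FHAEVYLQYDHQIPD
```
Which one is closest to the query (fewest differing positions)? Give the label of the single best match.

Hamming distances to query — S1: 3; S2: 2; S3: 3; S4: 7.
Smallest is S2 with 2 mismatches.

S2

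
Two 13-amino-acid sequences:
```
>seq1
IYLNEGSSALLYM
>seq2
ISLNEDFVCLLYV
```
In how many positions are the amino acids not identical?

Mismatches (1-based): position 2: Y→S; position 6: G→D; position 7: S→F; position 8: S→V; position 9: A→C; position 13: M→V.

6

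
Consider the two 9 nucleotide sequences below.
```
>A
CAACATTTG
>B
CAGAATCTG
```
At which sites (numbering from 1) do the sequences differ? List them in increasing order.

3, 4, 7

Scanning 1-based: 3: A/G; 4: C/A; 7: T/C.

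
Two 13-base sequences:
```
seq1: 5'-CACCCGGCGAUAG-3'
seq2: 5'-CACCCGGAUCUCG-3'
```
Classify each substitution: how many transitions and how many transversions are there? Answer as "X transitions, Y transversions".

Mismatches (1-based):
base 8: C→A (pyrimidine→purine, transversion)
base 9: G→U (purine→pyrimidine, transversion)
base 10: A→C (purine→pyrimidine, transversion)
base 12: A→C (purine→pyrimidine, transversion)

0 transitions, 4 transversions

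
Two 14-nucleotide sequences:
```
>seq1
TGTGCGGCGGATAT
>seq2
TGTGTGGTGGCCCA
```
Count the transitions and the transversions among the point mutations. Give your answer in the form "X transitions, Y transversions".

Transitions (purine↔purine or pyrimidine↔pyrimidine): 5 C→T, 8 C→T, 12 T→C.
Transversions (purine↔pyrimidine): 11 A→C, 13 A→C, 14 T→A.

3 transitions, 3 transversions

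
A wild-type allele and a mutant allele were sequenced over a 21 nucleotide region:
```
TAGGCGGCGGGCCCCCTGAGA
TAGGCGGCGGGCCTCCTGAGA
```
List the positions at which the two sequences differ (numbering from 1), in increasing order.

Differences at position 14 (C→T).

14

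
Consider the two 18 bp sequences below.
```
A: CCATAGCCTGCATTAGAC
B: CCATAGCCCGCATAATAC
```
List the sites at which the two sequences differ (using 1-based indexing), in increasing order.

Differences at site 9 (T→C), site 14 (T→A), site 16 (G→T).

9, 14, 16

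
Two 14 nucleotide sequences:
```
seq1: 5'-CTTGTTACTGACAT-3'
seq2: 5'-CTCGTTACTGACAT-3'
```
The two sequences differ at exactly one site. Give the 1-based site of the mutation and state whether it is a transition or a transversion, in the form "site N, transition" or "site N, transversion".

site 3, transition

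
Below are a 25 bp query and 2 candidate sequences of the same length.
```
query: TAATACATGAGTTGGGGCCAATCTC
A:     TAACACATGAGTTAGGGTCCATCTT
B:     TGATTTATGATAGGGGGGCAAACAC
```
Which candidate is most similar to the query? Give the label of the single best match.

A

Hamming distances to query — A: 5; B: 9.
Smallest is A with 5 mismatches.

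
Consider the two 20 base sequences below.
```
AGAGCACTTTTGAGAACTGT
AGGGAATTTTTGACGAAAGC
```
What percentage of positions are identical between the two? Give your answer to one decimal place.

8 positions differ (3, 5, 7, 14, 15, 17, 18, 20), so 12 of 20 match: 12/20 = 60%.

60.0%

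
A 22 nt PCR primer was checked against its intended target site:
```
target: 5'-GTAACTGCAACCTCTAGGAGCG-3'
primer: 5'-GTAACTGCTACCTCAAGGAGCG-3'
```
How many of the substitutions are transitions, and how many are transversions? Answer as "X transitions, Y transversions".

Mismatches (1-based):
position 9: A→T (purine→pyrimidine, transversion)
position 15: T→A (pyrimidine→purine, transversion)

0 transitions, 2 transversions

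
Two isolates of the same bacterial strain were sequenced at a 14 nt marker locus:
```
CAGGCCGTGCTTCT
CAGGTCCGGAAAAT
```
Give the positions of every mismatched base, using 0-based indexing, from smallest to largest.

4, 6, 7, 9, 10, 11, 12

Scanning 0-based: 4: C/T; 6: G/C; 7: T/G; 9: C/A; 10: T/A; 11: T/A; 12: C/A.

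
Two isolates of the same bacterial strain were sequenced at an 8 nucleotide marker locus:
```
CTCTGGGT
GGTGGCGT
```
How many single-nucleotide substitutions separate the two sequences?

The sequences differ at positions 1, 2, 3, 4, 6 (1-based) — 5 in total.

5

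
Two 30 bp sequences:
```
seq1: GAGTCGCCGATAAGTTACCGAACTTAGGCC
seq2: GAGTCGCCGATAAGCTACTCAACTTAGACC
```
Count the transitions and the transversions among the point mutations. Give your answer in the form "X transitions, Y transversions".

3 transitions, 1 transversion

Mismatches (1-based):
site 15: T→C (pyrimidine→pyrimidine, transition)
site 19: C→T (pyrimidine→pyrimidine, transition)
site 20: G→C (purine→pyrimidine, transversion)
site 28: G→A (purine→purine, transition)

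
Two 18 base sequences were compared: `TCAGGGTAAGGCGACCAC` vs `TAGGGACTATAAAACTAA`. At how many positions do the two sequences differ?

The sequences differ at positions 2, 3, 6, 7, 8, 10, 11, 12, 13, 16, 18 (1-based) — 11 in total.

11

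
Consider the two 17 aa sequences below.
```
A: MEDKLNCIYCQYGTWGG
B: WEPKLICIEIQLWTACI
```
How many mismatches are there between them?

Comparing position by position, 10 residues differ: 1 (M/W), 3 (D/P), 6 (N/I), 9 (Y/E), 10 (C/I), 12 (Y/L), 13 (G/W), 15 (W/A), 16 (G/C), 17 (G/I).

10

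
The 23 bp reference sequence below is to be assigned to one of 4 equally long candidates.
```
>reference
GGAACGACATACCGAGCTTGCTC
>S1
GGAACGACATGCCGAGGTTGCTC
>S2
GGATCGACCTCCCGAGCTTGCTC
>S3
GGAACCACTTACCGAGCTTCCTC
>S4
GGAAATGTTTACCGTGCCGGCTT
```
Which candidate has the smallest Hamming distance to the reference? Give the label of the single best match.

S1 differs at 2 positions; S2 differs at 3 positions; S3 differs at 3 positions; S4 differs at 9 positions. The closest is S1.

S1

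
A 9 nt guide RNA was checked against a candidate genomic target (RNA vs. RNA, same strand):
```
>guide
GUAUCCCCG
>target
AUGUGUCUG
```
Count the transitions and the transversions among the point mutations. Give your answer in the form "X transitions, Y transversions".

Transitions (purine↔purine or pyrimidine↔pyrimidine): 1 G→A, 3 A→G, 6 C→U, 8 C→U.
Transversions (purine↔pyrimidine): 5 C→G.

4 transitions, 1 transversion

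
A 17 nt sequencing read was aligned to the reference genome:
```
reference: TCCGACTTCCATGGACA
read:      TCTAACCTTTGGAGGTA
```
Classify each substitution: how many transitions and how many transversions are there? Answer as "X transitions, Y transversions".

Transitions (purine↔purine or pyrimidine↔pyrimidine): 3 C→T, 4 G→A, 7 T→C, 9 C→T, 10 C→T, 11 A→G, 13 G→A, 15 A→G, 16 C→T.
Transversions (purine↔pyrimidine): 12 T→G.

9 transitions, 1 transversion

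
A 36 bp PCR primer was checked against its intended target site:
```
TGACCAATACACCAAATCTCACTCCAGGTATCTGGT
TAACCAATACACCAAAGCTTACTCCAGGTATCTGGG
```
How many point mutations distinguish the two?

4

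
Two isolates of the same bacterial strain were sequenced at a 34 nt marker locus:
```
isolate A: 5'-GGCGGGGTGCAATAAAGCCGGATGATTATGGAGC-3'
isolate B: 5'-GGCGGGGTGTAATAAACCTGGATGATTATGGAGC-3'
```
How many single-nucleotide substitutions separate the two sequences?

3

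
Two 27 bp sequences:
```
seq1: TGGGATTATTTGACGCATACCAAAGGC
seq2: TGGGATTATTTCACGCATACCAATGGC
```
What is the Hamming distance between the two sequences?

2

Comparing position by position, 2 bases differ: 12 (G/C), 24 (A/T).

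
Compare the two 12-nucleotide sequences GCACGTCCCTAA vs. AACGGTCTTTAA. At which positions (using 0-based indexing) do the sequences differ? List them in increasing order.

0, 1, 2, 3, 7, 8

Differences at position 0 (G→A), position 1 (C→A), position 2 (A→C), position 3 (C→G), position 7 (C→T), position 8 (C→T).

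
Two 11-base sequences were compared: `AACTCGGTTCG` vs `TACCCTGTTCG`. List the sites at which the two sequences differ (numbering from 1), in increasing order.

1, 4, 6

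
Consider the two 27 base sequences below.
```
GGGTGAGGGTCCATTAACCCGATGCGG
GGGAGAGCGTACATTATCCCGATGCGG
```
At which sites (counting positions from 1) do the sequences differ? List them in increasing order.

4, 8, 11, 17

Scanning 1-based: 4: T/A; 8: G/C; 11: C/A; 17: A/T.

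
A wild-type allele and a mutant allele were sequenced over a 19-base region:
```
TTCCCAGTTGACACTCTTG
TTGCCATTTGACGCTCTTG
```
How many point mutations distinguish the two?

3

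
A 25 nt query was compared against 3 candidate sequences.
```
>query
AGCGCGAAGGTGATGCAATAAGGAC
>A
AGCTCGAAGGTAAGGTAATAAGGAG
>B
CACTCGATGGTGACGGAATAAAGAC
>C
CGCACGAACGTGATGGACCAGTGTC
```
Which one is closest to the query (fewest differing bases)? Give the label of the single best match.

A

A differs at 5 bases; B differs at 7 bases; C differs at 9 bases. The closest is A.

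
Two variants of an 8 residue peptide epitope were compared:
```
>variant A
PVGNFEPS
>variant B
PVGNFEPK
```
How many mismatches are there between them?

Mismatches (1-based): residue 8: S→K.

1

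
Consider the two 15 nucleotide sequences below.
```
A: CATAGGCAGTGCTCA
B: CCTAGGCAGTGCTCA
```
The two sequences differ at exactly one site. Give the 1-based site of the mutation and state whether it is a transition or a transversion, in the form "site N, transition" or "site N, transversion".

site 2, transversion

Site 2 changes A→C. A is a purine and C is a pyrimidine, so this is a transversion.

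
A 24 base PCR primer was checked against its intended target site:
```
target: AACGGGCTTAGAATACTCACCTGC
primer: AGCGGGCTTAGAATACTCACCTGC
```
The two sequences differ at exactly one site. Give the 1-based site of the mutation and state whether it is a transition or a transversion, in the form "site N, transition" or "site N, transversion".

The sequences differ only at site 2: A→G (purine→purine), a transition.

site 2, transition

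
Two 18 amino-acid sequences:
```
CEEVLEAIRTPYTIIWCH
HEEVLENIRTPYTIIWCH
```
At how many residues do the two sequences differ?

2

The sequences differ at residues 1, 7 (1-based) — 2 in total.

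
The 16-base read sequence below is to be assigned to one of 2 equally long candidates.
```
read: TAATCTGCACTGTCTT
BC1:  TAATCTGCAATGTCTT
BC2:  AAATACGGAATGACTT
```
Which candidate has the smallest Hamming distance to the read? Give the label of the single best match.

BC1

Hamming distances to read — BC1: 1; BC2: 6.
Smallest is BC1 with 1 mismatch.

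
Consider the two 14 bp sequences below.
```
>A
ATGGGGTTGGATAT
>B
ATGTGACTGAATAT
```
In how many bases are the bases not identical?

4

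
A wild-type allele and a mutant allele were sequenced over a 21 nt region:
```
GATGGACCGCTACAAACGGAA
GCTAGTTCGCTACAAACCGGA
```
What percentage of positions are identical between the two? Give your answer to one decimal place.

71.4%

Mismatches at positions 2, 4, 6, 7, 18, 20 (1-based): 6 of 21.
Identical positions: 15/21 = 71.43% → 71.4%.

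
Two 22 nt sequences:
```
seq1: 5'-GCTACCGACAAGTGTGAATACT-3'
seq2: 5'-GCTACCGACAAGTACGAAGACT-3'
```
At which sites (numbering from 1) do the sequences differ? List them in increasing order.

14, 15, 19

Differences at site 14 (G→A), site 15 (T→C), site 19 (T→G).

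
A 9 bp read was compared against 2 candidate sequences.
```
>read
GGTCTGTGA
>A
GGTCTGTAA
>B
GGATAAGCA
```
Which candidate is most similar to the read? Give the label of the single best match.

A

Hamming distances to read — A: 1; B: 6.
Smallest is A with 1 mismatch.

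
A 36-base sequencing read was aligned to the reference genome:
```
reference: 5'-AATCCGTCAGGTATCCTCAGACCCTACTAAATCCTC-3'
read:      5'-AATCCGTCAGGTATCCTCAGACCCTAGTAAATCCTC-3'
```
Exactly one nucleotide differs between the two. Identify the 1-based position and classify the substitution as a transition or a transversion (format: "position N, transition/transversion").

position 27, transversion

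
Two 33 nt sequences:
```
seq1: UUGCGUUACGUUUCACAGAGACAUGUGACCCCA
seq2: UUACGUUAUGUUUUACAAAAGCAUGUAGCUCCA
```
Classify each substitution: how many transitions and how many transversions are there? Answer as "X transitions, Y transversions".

Transitions (purine↔purine or pyrimidine↔pyrimidine): 3 G→A, 9 C→U, 14 C→U, 18 G→A, 20 G→A, 21 A→G, 27 G→A, 28 A→G, 30 C→U.
Transversions (purine↔pyrimidine): none.

9 transitions, 0 transversions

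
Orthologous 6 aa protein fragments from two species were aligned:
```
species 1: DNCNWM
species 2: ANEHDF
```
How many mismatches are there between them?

The sequences differ at residues 1, 3, 4, 5, 6 (1-based) — 5 in total.

5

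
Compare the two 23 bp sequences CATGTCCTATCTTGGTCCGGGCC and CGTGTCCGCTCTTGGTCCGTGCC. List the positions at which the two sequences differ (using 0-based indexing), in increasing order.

1, 7, 8, 19

Scanning 0-based: 1: A/G; 7: T/G; 8: A/C; 19: G/T.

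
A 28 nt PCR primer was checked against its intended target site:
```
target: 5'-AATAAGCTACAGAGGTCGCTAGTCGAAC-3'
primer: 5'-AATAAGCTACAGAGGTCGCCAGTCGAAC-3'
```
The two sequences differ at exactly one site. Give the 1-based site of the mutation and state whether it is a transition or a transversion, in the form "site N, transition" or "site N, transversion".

Site 20 changes T→C. T is a pyrimidine and C is a pyrimidine, so this is a transition.

site 20, transition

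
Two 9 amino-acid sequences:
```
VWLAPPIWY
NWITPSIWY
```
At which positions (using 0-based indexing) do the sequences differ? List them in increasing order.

Differences at position 0 (V→N), position 2 (L→I), position 3 (A→T), position 5 (P→S).

0, 2, 3, 5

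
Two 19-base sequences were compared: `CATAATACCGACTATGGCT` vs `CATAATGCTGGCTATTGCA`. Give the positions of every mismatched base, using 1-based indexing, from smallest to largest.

7, 9, 11, 16, 19

Differences at position 7 (A→G), position 9 (C→T), position 11 (A→G), position 16 (G→T), position 19 (T→A).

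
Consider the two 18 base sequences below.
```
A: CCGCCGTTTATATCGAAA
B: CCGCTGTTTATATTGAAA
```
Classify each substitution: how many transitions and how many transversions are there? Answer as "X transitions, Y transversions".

2 transitions, 0 transversions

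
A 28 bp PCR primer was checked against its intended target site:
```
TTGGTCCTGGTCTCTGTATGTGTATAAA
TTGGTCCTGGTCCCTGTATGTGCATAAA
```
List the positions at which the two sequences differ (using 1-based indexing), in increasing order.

13, 23

Differences at position 13 (T→C), position 23 (T→C).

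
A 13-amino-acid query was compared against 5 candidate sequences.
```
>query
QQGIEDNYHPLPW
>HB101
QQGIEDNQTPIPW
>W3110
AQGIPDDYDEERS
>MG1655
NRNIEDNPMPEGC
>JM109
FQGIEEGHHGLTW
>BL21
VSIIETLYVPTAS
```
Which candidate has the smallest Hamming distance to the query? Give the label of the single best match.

Hamming distances to query — HB101: 3; W3110: 8; MG1655: 8; JM109: 6; BL21: 9.
Smallest is HB101 with 3 mismatches.

HB101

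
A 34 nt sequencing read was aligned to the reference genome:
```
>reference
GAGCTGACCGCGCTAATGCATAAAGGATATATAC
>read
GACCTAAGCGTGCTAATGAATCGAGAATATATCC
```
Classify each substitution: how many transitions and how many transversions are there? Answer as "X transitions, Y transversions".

Mismatches (1-based):
position 3: G→C (purine→pyrimidine, transversion)
position 6: G→A (purine→purine, transition)
position 8: C→G (pyrimidine→purine, transversion)
position 11: C→T (pyrimidine→pyrimidine, transition)
position 19: C→A (pyrimidine→purine, transversion)
position 22: A→C (purine→pyrimidine, transversion)
position 23: A→G (purine→purine, transition)
position 26: G→A (purine→purine, transition)
position 33: A→C (purine→pyrimidine, transversion)

4 transitions, 5 transversions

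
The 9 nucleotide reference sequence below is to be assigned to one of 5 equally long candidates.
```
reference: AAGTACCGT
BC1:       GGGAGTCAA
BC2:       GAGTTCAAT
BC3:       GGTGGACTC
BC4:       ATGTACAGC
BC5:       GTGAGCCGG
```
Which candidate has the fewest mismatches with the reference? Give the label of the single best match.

BC1 differs at 7 sites; BC2 differs at 4 sites; BC3 differs at 8 sites; BC4 differs at 3 sites; BC5 differs at 5 sites. The closest is BC4.

BC4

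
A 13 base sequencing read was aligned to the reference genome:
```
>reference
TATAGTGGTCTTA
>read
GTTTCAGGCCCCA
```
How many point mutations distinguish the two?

8

The sequences differ at sites 1, 2, 4, 5, 6, 9, 11, 12 (1-based) — 8 in total.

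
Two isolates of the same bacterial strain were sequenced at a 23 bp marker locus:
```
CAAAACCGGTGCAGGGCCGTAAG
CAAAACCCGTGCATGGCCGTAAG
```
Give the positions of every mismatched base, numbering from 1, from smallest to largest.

8, 14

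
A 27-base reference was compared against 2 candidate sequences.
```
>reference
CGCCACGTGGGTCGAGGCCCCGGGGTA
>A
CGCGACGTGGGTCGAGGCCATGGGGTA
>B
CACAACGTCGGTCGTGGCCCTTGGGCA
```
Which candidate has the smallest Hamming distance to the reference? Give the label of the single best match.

A differs at 3 positions; B differs at 7 positions. The closest is A.

A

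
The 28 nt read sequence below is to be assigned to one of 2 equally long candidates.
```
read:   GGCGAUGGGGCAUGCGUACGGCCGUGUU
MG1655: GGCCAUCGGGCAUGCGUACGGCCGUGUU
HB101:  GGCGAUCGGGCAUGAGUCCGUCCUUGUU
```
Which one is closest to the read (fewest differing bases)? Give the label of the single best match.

MG1655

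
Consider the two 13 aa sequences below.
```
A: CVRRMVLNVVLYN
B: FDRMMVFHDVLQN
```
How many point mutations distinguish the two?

7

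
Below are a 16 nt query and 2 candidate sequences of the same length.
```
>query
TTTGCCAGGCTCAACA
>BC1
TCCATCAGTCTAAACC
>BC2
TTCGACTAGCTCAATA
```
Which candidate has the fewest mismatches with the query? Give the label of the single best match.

BC2

Hamming distances to query — BC1: 7; BC2: 5.
Smallest is BC2 with 5 mismatches.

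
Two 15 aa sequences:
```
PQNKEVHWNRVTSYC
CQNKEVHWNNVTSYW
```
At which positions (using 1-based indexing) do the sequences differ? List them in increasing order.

1, 10, 15

Differences at position 1 (P→C), position 10 (R→N), position 15 (C→W).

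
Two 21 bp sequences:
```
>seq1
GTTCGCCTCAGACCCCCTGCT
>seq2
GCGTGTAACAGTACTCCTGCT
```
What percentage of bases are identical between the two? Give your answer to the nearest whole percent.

57%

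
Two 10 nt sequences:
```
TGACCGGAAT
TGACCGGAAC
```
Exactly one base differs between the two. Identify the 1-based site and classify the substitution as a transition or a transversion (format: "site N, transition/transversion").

site 10, transition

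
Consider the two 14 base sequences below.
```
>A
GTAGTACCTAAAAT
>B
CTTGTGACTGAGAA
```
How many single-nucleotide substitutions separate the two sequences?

7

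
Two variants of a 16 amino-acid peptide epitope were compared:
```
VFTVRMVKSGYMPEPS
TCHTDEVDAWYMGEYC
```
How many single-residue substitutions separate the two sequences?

12

The sequences differ at positions 1, 2, 3, 4, 5, 6, 8, 9, 10, 13, 15, 16 (1-based) — 12 in total.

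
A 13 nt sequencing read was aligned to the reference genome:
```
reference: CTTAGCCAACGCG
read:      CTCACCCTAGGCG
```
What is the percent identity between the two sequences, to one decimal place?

4 positions differ (3, 5, 8, 10), so 9 of 13 match: 9/13 = 69.23%.

69.2%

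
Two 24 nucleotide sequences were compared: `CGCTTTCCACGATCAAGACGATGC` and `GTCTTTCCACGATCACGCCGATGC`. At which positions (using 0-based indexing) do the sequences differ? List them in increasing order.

0, 1, 15, 17

Differences at position 0 (C→G), position 1 (G→T), position 15 (A→C), position 17 (A→C).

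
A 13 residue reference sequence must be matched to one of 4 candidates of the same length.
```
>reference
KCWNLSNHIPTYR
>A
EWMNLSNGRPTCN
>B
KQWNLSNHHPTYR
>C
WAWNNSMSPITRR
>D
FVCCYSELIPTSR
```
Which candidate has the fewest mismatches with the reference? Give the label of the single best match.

B

Hamming distances to reference — A: 7; B: 2; C: 8; D: 8.
Smallest is B with 2 mismatches.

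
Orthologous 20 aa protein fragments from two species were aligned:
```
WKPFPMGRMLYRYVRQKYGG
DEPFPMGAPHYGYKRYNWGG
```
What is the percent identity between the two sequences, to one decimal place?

Mismatches at positions 1, 2, 8, 9, 10, 12, 14, 16, 17, 18 (1-based): 10 of 20.
Identical positions: 10/20 = 50% → 50.0%.

50.0%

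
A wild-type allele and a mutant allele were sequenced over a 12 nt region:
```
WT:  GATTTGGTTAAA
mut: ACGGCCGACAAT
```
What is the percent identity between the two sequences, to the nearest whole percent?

25%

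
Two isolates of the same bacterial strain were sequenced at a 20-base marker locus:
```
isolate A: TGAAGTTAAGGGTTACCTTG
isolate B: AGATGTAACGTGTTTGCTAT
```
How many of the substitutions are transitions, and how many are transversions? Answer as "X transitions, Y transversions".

Transitions (purine↔purine or pyrimidine↔pyrimidine): none.
Transversions (purine↔pyrimidine): 1 T→A, 4 A→T, 7 T→A, 9 A→C, 11 G→T, 15 A→T, 16 C→G, 19 T→A, 20 G→T.

0 transitions, 9 transversions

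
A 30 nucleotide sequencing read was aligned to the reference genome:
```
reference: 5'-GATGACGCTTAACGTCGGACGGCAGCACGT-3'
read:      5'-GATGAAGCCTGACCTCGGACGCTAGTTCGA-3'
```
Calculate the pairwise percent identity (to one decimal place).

Mismatches at positions 6, 9, 11, 14, 22, 23, 26, 27, 30 (1-based): 9 of 30.
Identical positions: 21/30 = 70% → 70.0%.

70.0%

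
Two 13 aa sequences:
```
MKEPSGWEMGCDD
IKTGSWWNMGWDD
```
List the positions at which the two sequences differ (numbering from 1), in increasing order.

Scanning 1-based: 1: M/I; 3: E/T; 4: P/G; 6: G/W; 8: E/N; 11: C/W.

1, 3, 4, 6, 8, 11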